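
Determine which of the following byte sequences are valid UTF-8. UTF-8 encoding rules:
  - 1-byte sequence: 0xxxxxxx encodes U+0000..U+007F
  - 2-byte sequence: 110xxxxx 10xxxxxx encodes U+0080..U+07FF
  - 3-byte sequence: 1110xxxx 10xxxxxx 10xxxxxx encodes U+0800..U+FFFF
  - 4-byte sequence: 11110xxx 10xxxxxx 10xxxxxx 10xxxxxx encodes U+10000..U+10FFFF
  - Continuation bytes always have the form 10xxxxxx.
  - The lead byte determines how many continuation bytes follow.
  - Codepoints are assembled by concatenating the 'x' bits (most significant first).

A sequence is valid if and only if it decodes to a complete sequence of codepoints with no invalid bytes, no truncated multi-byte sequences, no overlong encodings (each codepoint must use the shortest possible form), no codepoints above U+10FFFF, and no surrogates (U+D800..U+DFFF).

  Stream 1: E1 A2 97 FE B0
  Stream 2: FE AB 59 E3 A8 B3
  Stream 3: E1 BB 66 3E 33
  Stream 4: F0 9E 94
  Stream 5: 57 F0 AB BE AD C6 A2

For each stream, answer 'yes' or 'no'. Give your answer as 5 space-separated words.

Stream 1: error at byte offset 3. INVALID
Stream 2: error at byte offset 0. INVALID
Stream 3: error at byte offset 2. INVALID
Stream 4: error at byte offset 3. INVALID
Stream 5: decodes cleanly. VALID

Answer: no no no no yes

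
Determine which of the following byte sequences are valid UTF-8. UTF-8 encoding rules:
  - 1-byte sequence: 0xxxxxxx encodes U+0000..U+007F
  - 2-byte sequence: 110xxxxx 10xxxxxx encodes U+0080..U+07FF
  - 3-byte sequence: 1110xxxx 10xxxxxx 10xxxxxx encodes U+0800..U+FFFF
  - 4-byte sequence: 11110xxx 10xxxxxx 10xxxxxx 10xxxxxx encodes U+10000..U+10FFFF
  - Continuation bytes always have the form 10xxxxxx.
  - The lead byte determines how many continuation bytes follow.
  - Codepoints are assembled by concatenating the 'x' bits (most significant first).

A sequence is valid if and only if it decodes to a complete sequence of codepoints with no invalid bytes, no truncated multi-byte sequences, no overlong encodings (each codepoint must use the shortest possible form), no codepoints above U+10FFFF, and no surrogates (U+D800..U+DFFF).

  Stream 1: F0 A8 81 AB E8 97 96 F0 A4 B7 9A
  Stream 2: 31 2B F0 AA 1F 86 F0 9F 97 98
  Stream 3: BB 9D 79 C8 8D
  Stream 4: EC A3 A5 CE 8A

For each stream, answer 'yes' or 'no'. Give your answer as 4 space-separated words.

Stream 1: decodes cleanly. VALID
Stream 2: error at byte offset 4. INVALID
Stream 3: error at byte offset 0. INVALID
Stream 4: decodes cleanly. VALID

Answer: yes no no yes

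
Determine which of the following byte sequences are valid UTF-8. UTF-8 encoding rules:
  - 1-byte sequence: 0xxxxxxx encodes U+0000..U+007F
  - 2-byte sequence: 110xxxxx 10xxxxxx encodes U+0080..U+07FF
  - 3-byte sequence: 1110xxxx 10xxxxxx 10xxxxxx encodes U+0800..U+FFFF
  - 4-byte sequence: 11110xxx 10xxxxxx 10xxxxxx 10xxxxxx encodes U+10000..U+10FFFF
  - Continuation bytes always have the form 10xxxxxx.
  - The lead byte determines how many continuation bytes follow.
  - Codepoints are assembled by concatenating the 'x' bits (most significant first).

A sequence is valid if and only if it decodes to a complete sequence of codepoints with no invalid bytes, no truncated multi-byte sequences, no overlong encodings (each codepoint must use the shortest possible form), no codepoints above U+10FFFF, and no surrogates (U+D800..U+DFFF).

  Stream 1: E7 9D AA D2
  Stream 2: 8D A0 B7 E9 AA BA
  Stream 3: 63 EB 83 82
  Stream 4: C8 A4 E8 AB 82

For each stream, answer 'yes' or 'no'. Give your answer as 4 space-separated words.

Stream 1: error at byte offset 4. INVALID
Stream 2: error at byte offset 0. INVALID
Stream 3: decodes cleanly. VALID
Stream 4: decodes cleanly. VALID

Answer: no no yes yes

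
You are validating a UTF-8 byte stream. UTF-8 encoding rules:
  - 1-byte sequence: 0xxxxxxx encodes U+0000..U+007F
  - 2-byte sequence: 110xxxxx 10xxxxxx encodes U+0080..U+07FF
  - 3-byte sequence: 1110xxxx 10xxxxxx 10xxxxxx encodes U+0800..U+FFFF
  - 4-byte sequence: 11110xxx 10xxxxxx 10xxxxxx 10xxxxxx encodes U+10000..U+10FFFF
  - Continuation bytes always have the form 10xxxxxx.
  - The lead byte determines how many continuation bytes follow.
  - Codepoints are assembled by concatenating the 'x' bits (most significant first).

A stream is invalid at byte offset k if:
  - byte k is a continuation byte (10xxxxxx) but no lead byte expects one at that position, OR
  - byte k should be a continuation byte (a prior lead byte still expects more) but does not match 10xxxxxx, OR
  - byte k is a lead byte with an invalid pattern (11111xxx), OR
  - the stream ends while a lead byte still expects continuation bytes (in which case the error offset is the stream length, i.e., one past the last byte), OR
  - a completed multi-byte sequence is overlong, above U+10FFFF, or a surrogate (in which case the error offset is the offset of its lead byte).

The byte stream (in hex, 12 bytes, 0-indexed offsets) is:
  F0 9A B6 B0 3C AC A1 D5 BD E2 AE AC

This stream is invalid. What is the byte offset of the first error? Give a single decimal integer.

Byte[0]=F0: 4-byte lead, need 3 cont bytes. acc=0x0
Byte[1]=9A: continuation. acc=(acc<<6)|0x1A=0x1A
Byte[2]=B6: continuation. acc=(acc<<6)|0x36=0x6B6
Byte[3]=B0: continuation. acc=(acc<<6)|0x30=0x1ADB0
Completed: cp=U+1ADB0 (starts at byte 0)
Byte[4]=3C: 1-byte ASCII. cp=U+003C
Byte[5]=AC: INVALID lead byte (not 0xxx/110x/1110/11110)

Answer: 5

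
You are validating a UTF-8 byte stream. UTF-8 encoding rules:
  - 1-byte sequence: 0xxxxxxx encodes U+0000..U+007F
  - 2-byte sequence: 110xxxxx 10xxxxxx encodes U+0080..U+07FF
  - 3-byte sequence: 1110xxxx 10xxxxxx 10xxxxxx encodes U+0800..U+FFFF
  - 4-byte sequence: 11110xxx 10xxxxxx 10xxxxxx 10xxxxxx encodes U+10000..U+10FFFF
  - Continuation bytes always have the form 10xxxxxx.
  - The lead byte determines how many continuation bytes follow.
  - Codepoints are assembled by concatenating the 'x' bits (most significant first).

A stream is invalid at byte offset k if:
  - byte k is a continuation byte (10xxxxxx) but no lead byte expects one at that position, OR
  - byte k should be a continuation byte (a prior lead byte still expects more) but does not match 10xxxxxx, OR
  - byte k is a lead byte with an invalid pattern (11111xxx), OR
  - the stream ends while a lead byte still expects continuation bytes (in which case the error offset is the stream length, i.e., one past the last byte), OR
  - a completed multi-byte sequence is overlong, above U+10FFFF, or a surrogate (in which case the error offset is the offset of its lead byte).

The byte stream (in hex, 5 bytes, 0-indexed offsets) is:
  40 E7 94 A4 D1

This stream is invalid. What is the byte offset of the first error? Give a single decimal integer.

Answer: 5

Derivation:
Byte[0]=40: 1-byte ASCII. cp=U+0040
Byte[1]=E7: 3-byte lead, need 2 cont bytes. acc=0x7
Byte[2]=94: continuation. acc=(acc<<6)|0x14=0x1D4
Byte[3]=A4: continuation. acc=(acc<<6)|0x24=0x7524
Completed: cp=U+7524 (starts at byte 1)
Byte[4]=D1: 2-byte lead, need 1 cont bytes. acc=0x11
Byte[5]: stream ended, expected continuation. INVALID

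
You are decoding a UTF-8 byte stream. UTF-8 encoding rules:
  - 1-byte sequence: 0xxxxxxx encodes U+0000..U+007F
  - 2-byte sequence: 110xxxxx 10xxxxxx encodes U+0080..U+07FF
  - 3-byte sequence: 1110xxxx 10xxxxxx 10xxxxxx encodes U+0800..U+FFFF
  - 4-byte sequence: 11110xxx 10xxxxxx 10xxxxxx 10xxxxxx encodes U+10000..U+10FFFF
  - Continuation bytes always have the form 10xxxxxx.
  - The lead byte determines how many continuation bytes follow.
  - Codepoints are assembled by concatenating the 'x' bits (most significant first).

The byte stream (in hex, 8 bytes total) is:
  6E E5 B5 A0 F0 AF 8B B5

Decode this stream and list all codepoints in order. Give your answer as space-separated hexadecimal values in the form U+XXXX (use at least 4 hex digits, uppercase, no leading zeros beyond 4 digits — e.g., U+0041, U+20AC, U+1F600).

Byte[0]=6E: 1-byte ASCII. cp=U+006E
Byte[1]=E5: 3-byte lead, need 2 cont bytes. acc=0x5
Byte[2]=B5: continuation. acc=(acc<<6)|0x35=0x175
Byte[3]=A0: continuation. acc=(acc<<6)|0x20=0x5D60
Completed: cp=U+5D60 (starts at byte 1)
Byte[4]=F0: 4-byte lead, need 3 cont bytes. acc=0x0
Byte[5]=AF: continuation. acc=(acc<<6)|0x2F=0x2F
Byte[6]=8B: continuation. acc=(acc<<6)|0x0B=0xBCB
Byte[7]=B5: continuation. acc=(acc<<6)|0x35=0x2F2F5
Completed: cp=U+2F2F5 (starts at byte 4)

Answer: U+006E U+5D60 U+2F2F5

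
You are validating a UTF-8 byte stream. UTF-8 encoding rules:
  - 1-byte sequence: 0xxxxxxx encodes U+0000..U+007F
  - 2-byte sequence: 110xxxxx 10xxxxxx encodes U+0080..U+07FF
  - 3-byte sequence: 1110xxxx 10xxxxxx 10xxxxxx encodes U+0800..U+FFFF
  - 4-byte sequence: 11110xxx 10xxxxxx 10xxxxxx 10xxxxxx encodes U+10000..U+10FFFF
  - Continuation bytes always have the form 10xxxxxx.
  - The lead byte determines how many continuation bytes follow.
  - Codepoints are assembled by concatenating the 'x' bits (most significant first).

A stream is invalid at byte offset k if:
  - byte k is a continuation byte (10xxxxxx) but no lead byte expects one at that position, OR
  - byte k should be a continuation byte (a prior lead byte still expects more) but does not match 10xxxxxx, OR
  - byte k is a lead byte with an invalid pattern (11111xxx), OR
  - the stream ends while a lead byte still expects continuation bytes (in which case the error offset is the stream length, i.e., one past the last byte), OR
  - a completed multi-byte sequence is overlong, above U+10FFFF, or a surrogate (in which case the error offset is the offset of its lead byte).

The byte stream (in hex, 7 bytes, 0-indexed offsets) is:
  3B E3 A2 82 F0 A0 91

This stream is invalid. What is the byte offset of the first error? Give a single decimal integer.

Answer: 7

Derivation:
Byte[0]=3B: 1-byte ASCII. cp=U+003B
Byte[1]=E3: 3-byte lead, need 2 cont bytes. acc=0x3
Byte[2]=A2: continuation. acc=(acc<<6)|0x22=0xE2
Byte[3]=82: continuation. acc=(acc<<6)|0x02=0x3882
Completed: cp=U+3882 (starts at byte 1)
Byte[4]=F0: 4-byte lead, need 3 cont bytes. acc=0x0
Byte[5]=A0: continuation. acc=(acc<<6)|0x20=0x20
Byte[6]=91: continuation. acc=(acc<<6)|0x11=0x811
Byte[7]: stream ended, expected continuation. INVALID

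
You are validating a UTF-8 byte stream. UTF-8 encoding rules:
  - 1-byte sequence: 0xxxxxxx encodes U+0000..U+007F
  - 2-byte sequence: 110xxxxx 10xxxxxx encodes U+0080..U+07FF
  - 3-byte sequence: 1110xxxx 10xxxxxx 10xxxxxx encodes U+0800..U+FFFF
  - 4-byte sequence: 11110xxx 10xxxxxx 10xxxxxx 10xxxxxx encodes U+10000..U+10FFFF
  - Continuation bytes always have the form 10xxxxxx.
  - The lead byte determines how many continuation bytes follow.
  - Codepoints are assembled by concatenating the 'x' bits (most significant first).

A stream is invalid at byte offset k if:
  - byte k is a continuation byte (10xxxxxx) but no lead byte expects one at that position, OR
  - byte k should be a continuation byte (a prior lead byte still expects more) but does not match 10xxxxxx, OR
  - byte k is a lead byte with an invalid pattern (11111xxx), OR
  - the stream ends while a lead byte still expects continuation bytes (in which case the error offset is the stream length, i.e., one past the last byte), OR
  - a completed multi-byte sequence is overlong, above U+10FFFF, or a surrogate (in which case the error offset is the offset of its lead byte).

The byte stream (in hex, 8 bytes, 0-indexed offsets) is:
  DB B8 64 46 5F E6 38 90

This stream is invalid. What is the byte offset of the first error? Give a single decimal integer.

Byte[0]=DB: 2-byte lead, need 1 cont bytes. acc=0x1B
Byte[1]=B8: continuation. acc=(acc<<6)|0x38=0x6F8
Completed: cp=U+06F8 (starts at byte 0)
Byte[2]=64: 1-byte ASCII. cp=U+0064
Byte[3]=46: 1-byte ASCII. cp=U+0046
Byte[4]=5F: 1-byte ASCII. cp=U+005F
Byte[5]=E6: 3-byte lead, need 2 cont bytes. acc=0x6
Byte[6]=38: expected 10xxxxxx continuation. INVALID

Answer: 6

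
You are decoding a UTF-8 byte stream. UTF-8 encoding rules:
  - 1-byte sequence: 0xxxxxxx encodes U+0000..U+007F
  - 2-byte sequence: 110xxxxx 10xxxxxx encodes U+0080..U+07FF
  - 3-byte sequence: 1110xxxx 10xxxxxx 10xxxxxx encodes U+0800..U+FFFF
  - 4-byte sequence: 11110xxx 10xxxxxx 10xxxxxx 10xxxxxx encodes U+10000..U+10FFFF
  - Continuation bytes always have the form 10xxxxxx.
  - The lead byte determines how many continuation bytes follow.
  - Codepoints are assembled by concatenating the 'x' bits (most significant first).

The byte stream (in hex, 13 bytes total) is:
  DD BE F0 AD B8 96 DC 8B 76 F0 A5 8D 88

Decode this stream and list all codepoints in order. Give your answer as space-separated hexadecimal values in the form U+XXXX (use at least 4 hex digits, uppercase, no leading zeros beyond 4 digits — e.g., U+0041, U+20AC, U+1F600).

Byte[0]=DD: 2-byte lead, need 1 cont bytes. acc=0x1D
Byte[1]=BE: continuation. acc=(acc<<6)|0x3E=0x77E
Completed: cp=U+077E (starts at byte 0)
Byte[2]=F0: 4-byte lead, need 3 cont bytes. acc=0x0
Byte[3]=AD: continuation. acc=(acc<<6)|0x2D=0x2D
Byte[4]=B8: continuation. acc=(acc<<6)|0x38=0xB78
Byte[5]=96: continuation. acc=(acc<<6)|0x16=0x2DE16
Completed: cp=U+2DE16 (starts at byte 2)
Byte[6]=DC: 2-byte lead, need 1 cont bytes. acc=0x1C
Byte[7]=8B: continuation. acc=(acc<<6)|0x0B=0x70B
Completed: cp=U+070B (starts at byte 6)
Byte[8]=76: 1-byte ASCII. cp=U+0076
Byte[9]=F0: 4-byte lead, need 3 cont bytes. acc=0x0
Byte[10]=A5: continuation. acc=(acc<<6)|0x25=0x25
Byte[11]=8D: continuation. acc=(acc<<6)|0x0D=0x94D
Byte[12]=88: continuation. acc=(acc<<6)|0x08=0x25348
Completed: cp=U+25348 (starts at byte 9)

Answer: U+077E U+2DE16 U+070B U+0076 U+25348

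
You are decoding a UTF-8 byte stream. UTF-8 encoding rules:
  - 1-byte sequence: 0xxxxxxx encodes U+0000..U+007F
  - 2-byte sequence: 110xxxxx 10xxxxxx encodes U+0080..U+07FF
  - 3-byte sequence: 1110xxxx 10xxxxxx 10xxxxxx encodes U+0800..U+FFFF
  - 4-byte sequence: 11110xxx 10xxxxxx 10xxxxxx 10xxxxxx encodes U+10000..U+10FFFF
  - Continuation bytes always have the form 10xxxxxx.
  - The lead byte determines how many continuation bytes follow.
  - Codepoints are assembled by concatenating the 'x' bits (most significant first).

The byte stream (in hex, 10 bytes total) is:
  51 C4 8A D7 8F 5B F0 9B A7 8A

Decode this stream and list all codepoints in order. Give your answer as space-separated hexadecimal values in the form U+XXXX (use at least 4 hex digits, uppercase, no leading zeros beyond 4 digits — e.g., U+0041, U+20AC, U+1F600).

Answer: U+0051 U+010A U+05CF U+005B U+1B9CA

Derivation:
Byte[0]=51: 1-byte ASCII. cp=U+0051
Byte[1]=C4: 2-byte lead, need 1 cont bytes. acc=0x4
Byte[2]=8A: continuation. acc=(acc<<6)|0x0A=0x10A
Completed: cp=U+010A (starts at byte 1)
Byte[3]=D7: 2-byte lead, need 1 cont bytes. acc=0x17
Byte[4]=8F: continuation. acc=(acc<<6)|0x0F=0x5CF
Completed: cp=U+05CF (starts at byte 3)
Byte[5]=5B: 1-byte ASCII. cp=U+005B
Byte[6]=F0: 4-byte lead, need 3 cont bytes. acc=0x0
Byte[7]=9B: continuation. acc=(acc<<6)|0x1B=0x1B
Byte[8]=A7: continuation. acc=(acc<<6)|0x27=0x6E7
Byte[9]=8A: continuation. acc=(acc<<6)|0x0A=0x1B9CA
Completed: cp=U+1B9CA (starts at byte 6)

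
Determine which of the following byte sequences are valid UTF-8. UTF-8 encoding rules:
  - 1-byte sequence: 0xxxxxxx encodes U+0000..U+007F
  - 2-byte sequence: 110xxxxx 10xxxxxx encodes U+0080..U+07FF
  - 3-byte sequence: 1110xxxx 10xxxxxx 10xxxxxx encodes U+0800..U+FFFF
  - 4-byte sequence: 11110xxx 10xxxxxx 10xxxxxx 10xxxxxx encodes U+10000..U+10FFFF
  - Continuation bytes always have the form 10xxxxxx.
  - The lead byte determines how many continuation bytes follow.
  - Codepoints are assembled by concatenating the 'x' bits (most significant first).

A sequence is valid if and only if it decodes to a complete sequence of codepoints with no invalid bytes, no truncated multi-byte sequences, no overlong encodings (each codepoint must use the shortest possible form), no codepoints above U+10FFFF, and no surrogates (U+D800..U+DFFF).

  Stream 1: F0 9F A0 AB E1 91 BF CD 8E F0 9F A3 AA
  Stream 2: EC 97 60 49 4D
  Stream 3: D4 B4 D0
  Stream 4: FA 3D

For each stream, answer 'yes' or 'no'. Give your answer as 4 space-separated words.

Answer: yes no no no

Derivation:
Stream 1: decodes cleanly. VALID
Stream 2: error at byte offset 2. INVALID
Stream 3: error at byte offset 3. INVALID
Stream 4: error at byte offset 0. INVALID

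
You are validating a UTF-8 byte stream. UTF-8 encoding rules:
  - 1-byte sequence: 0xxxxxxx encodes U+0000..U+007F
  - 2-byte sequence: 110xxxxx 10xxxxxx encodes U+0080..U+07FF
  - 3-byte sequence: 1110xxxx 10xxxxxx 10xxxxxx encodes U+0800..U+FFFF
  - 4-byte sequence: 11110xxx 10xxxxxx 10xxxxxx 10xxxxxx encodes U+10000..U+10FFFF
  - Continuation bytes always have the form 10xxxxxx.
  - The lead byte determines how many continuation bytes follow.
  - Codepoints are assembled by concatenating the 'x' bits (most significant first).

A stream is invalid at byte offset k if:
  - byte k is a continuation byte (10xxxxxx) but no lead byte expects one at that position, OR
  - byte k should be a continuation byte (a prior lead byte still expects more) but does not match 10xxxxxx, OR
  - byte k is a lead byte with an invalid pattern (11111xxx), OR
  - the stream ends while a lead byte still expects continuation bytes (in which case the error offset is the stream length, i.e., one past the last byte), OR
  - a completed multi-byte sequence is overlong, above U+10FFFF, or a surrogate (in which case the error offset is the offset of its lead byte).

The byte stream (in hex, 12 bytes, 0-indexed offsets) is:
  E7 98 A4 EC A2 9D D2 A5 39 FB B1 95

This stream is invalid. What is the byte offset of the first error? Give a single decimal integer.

Byte[0]=E7: 3-byte lead, need 2 cont bytes. acc=0x7
Byte[1]=98: continuation. acc=(acc<<6)|0x18=0x1D8
Byte[2]=A4: continuation. acc=(acc<<6)|0x24=0x7624
Completed: cp=U+7624 (starts at byte 0)
Byte[3]=EC: 3-byte lead, need 2 cont bytes. acc=0xC
Byte[4]=A2: continuation. acc=(acc<<6)|0x22=0x322
Byte[5]=9D: continuation. acc=(acc<<6)|0x1D=0xC89D
Completed: cp=U+C89D (starts at byte 3)
Byte[6]=D2: 2-byte lead, need 1 cont bytes. acc=0x12
Byte[7]=A5: continuation. acc=(acc<<6)|0x25=0x4A5
Completed: cp=U+04A5 (starts at byte 6)
Byte[8]=39: 1-byte ASCII. cp=U+0039
Byte[9]=FB: INVALID lead byte (not 0xxx/110x/1110/11110)

Answer: 9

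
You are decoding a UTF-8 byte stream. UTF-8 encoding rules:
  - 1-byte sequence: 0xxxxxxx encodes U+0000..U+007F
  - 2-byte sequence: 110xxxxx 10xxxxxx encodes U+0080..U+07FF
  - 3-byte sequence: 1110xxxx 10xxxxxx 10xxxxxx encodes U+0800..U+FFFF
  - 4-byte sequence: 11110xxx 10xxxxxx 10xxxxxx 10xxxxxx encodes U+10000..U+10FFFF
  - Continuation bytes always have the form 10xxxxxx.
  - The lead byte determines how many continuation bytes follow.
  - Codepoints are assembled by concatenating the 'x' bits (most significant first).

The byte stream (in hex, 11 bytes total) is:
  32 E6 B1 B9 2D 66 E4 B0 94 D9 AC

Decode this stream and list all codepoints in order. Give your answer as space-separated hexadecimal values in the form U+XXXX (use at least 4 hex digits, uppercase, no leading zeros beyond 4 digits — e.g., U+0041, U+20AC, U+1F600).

Answer: U+0032 U+6C79 U+002D U+0066 U+4C14 U+066C

Derivation:
Byte[0]=32: 1-byte ASCII. cp=U+0032
Byte[1]=E6: 3-byte lead, need 2 cont bytes. acc=0x6
Byte[2]=B1: continuation. acc=(acc<<6)|0x31=0x1B1
Byte[3]=B9: continuation. acc=(acc<<6)|0x39=0x6C79
Completed: cp=U+6C79 (starts at byte 1)
Byte[4]=2D: 1-byte ASCII. cp=U+002D
Byte[5]=66: 1-byte ASCII. cp=U+0066
Byte[6]=E4: 3-byte lead, need 2 cont bytes. acc=0x4
Byte[7]=B0: continuation. acc=(acc<<6)|0x30=0x130
Byte[8]=94: continuation. acc=(acc<<6)|0x14=0x4C14
Completed: cp=U+4C14 (starts at byte 6)
Byte[9]=D9: 2-byte lead, need 1 cont bytes. acc=0x19
Byte[10]=AC: continuation. acc=(acc<<6)|0x2C=0x66C
Completed: cp=U+066C (starts at byte 9)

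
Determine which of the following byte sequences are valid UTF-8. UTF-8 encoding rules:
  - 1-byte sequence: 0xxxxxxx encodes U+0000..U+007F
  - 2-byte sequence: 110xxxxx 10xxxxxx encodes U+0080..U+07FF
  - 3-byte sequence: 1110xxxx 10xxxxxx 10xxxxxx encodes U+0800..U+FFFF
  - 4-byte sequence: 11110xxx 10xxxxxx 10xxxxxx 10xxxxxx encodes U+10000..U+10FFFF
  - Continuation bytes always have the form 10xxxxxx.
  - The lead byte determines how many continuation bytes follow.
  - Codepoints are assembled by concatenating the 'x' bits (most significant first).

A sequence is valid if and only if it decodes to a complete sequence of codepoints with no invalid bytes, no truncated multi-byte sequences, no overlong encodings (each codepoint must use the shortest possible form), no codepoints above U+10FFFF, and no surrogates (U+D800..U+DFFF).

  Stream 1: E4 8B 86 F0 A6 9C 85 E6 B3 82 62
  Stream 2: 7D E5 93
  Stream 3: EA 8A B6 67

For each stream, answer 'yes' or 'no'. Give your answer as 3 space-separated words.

Stream 1: decodes cleanly. VALID
Stream 2: error at byte offset 3. INVALID
Stream 3: decodes cleanly. VALID

Answer: yes no yes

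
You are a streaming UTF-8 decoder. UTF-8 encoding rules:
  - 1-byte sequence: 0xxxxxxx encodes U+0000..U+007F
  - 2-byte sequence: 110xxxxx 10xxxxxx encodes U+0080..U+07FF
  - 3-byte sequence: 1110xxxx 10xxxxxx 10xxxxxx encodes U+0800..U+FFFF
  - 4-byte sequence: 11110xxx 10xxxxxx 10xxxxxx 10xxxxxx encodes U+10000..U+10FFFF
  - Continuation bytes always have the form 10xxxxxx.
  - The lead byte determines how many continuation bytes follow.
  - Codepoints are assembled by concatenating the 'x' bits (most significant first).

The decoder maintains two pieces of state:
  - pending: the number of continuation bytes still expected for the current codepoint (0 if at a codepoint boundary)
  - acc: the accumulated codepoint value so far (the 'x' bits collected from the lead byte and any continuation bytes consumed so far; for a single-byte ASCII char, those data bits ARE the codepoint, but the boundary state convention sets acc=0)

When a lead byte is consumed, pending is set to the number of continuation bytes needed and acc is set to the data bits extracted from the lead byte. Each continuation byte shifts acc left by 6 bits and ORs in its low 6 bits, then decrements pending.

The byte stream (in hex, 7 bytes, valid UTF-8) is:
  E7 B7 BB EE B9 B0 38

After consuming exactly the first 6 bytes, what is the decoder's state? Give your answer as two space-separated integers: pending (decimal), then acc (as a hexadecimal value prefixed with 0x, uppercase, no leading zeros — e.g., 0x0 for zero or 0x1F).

Answer: 0 0xEE70

Derivation:
Byte[0]=E7: 3-byte lead. pending=2, acc=0x7
Byte[1]=B7: continuation. acc=(acc<<6)|0x37=0x1F7, pending=1
Byte[2]=BB: continuation. acc=(acc<<6)|0x3B=0x7DFB, pending=0
Byte[3]=EE: 3-byte lead. pending=2, acc=0xE
Byte[4]=B9: continuation. acc=(acc<<6)|0x39=0x3B9, pending=1
Byte[5]=B0: continuation. acc=(acc<<6)|0x30=0xEE70, pending=0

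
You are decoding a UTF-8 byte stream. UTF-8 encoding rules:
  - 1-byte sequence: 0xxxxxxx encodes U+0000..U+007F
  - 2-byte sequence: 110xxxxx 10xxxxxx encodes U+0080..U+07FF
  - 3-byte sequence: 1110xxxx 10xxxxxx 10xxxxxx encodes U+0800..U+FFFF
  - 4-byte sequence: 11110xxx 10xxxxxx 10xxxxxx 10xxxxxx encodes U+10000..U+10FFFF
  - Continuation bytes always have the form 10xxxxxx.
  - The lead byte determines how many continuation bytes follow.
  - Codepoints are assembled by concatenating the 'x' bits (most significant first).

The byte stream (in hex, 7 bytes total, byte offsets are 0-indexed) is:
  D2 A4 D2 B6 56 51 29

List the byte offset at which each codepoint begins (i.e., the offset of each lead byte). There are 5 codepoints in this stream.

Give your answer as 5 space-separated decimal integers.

Answer: 0 2 4 5 6

Derivation:
Byte[0]=D2: 2-byte lead, need 1 cont bytes. acc=0x12
Byte[1]=A4: continuation. acc=(acc<<6)|0x24=0x4A4
Completed: cp=U+04A4 (starts at byte 0)
Byte[2]=D2: 2-byte lead, need 1 cont bytes. acc=0x12
Byte[3]=B6: continuation. acc=(acc<<6)|0x36=0x4B6
Completed: cp=U+04B6 (starts at byte 2)
Byte[4]=56: 1-byte ASCII. cp=U+0056
Byte[5]=51: 1-byte ASCII. cp=U+0051
Byte[6]=29: 1-byte ASCII. cp=U+0029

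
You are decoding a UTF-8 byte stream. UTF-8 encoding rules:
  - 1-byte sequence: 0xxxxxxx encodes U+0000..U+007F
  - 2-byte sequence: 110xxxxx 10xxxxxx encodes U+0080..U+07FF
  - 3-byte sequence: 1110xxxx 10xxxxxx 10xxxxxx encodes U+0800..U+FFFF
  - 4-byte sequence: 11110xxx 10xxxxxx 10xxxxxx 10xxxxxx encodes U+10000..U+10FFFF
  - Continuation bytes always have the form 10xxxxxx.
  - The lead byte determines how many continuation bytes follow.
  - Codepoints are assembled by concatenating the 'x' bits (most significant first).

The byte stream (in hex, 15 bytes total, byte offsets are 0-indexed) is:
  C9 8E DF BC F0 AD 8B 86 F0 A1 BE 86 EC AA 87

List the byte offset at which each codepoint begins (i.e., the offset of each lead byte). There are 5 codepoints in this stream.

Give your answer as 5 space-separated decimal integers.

Answer: 0 2 4 8 12

Derivation:
Byte[0]=C9: 2-byte lead, need 1 cont bytes. acc=0x9
Byte[1]=8E: continuation. acc=(acc<<6)|0x0E=0x24E
Completed: cp=U+024E (starts at byte 0)
Byte[2]=DF: 2-byte lead, need 1 cont bytes. acc=0x1F
Byte[3]=BC: continuation. acc=(acc<<6)|0x3C=0x7FC
Completed: cp=U+07FC (starts at byte 2)
Byte[4]=F0: 4-byte lead, need 3 cont bytes. acc=0x0
Byte[5]=AD: continuation. acc=(acc<<6)|0x2D=0x2D
Byte[6]=8B: continuation. acc=(acc<<6)|0x0B=0xB4B
Byte[7]=86: continuation. acc=(acc<<6)|0x06=0x2D2C6
Completed: cp=U+2D2C6 (starts at byte 4)
Byte[8]=F0: 4-byte lead, need 3 cont bytes. acc=0x0
Byte[9]=A1: continuation. acc=(acc<<6)|0x21=0x21
Byte[10]=BE: continuation. acc=(acc<<6)|0x3E=0x87E
Byte[11]=86: continuation. acc=(acc<<6)|0x06=0x21F86
Completed: cp=U+21F86 (starts at byte 8)
Byte[12]=EC: 3-byte lead, need 2 cont bytes. acc=0xC
Byte[13]=AA: continuation. acc=(acc<<6)|0x2A=0x32A
Byte[14]=87: continuation. acc=(acc<<6)|0x07=0xCA87
Completed: cp=U+CA87 (starts at byte 12)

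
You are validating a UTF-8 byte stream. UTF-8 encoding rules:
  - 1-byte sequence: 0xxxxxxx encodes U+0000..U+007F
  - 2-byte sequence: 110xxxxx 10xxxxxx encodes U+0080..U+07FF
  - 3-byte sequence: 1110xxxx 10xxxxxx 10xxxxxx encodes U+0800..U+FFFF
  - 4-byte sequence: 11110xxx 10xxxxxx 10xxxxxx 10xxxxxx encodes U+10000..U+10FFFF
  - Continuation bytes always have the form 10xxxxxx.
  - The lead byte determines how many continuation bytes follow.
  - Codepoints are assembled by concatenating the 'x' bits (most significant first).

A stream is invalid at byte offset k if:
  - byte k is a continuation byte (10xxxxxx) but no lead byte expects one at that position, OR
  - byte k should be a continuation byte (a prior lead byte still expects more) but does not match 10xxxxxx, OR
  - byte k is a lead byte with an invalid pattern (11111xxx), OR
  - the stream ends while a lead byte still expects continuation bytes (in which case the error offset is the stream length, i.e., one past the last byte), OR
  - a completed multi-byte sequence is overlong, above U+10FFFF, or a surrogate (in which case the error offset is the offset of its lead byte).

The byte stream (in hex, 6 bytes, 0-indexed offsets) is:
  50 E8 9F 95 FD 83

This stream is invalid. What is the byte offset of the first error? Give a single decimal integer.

Answer: 4

Derivation:
Byte[0]=50: 1-byte ASCII. cp=U+0050
Byte[1]=E8: 3-byte lead, need 2 cont bytes. acc=0x8
Byte[2]=9F: continuation. acc=(acc<<6)|0x1F=0x21F
Byte[3]=95: continuation. acc=(acc<<6)|0x15=0x87D5
Completed: cp=U+87D5 (starts at byte 1)
Byte[4]=FD: INVALID lead byte (not 0xxx/110x/1110/11110)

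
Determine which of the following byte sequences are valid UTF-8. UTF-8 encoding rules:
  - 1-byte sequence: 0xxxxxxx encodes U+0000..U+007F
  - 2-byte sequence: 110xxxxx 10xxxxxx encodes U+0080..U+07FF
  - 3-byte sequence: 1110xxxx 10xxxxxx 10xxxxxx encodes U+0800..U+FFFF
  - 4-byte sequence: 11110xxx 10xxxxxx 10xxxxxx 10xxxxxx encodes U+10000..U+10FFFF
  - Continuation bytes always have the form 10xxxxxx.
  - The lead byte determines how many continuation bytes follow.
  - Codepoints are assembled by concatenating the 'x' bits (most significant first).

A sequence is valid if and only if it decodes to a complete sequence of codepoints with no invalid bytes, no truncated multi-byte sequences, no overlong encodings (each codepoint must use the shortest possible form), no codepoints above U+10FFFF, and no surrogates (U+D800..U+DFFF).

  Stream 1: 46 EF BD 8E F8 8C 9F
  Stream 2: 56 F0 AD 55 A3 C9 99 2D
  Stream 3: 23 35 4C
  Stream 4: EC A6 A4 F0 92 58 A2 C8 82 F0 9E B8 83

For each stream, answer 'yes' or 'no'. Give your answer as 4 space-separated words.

Answer: no no yes no

Derivation:
Stream 1: error at byte offset 4. INVALID
Stream 2: error at byte offset 3. INVALID
Stream 3: decodes cleanly. VALID
Stream 4: error at byte offset 5. INVALID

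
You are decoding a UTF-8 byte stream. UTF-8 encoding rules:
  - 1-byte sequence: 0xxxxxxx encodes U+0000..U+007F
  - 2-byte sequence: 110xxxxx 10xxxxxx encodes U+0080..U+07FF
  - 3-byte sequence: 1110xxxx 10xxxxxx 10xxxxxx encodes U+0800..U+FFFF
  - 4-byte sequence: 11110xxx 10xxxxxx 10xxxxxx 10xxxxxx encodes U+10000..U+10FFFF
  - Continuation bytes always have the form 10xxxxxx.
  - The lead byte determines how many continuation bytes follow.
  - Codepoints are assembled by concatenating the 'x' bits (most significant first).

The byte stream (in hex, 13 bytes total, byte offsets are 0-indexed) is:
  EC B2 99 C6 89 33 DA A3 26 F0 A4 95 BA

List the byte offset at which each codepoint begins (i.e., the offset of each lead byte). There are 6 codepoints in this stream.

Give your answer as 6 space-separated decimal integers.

Byte[0]=EC: 3-byte lead, need 2 cont bytes. acc=0xC
Byte[1]=B2: continuation. acc=(acc<<6)|0x32=0x332
Byte[2]=99: continuation. acc=(acc<<6)|0x19=0xCC99
Completed: cp=U+CC99 (starts at byte 0)
Byte[3]=C6: 2-byte lead, need 1 cont bytes. acc=0x6
Byte[4]=89: continuation. acc=(acc<<6)|0x09=0x189
Completed: cp=U+0189 (starts at byte 3)
Byte[5]=33: 1-byte ASCII. cp=U+0033
Byte[6]=DA: 2-byte lead, need 1 cont bytes. acc=0x1A
Byte[7]=A3: continuation. acc=(acc<<6)|0x23=0x6A3
Completed: cp=U+06A3 (starts at byte 6)
Byte[8]=26: 1-byte ASCII. cp=U+0026
Byte[9]=F0: 4-byte lead, need 3 cont bytes. acc=0x0
Byte[10]=A4: continuation. acc=(acc<<6)|0x24=0x24
Byte[11]=95: continuation. acc=(acc<<6)|0x15=0x915
Byte[12]=BA: continuation. acc=(acc<<6)|0x3A=0x2457A
Completed: cp=U+2457A (starts at byte 9)

Answer: 0 3 5 6 8 9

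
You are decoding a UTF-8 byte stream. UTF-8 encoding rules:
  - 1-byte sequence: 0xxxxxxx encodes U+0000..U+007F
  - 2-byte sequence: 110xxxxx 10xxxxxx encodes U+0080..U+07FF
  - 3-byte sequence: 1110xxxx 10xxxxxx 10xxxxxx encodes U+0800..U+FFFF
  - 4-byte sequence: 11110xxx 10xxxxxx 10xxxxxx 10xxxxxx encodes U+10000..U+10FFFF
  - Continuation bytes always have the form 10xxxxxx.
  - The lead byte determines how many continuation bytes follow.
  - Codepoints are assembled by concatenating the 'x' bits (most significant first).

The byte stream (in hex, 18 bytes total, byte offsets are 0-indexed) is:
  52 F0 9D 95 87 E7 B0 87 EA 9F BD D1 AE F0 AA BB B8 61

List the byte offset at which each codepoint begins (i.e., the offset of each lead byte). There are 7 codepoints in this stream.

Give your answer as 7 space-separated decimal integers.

Byte[0]=52: 1-byte ASCII. cp=U+0052
Byte[1]=F0: 4-byte lead, need 3 cont bytes. acc=0x0
Byte[2]=9D: continuation. acc=(acc<<6)|0x1D=0x1D
Byte[3]=95: continuation. acc=(acc<<6)|0x15=0x755
Byte[4]=87: continuation. acc=(acc<<6)|0x07=0x1D547
Completed: cp=U+1D547 (starts at byte 1)
Byte[5]=E7: 3-byte lead, need 2 cont bytes. acc=0x7
Byte[6]=B0: continuation. acc=(acc<<6)|0x30=0x1F0
Byte[7]=87: continuation. acc=(acc<<6)|0x07=0x7C07
Completed: cp=U+7C07 (starts at byte 5)
Byte[8]=EA: 3-byte lead, need 2 cont bytes. acc=0xA
Byte[9]=9F: continuation. acc=(acc<<6)|0x1F=0x29F
Byte[10]=BD: continuation. acc=(acc<<6)|0x3D=0xA7FD
Completed: cp=U+A7FD (starts at byte 8)
Byte[11]=D1: 2-byte lead, need 1 cont bytes. acc=0x11
Byte[12]=AE: continuation. acc=(acc<<6)|0x2E=0x46E
Completed: cp=U+046E (starts at byte 11)
Byte[13]=F0: 4-byte lead, need 3 cont bytes. acc=0x0
Byte[14]=AA: continuation. acc=(acc<<6)|0x2A=0x2A
Byte[15]=BB: continuation. acc=(acc<<6)|0x3B=0xABB
Byte[16]=B8: continuation. acc=(acc<<6)|0x38=0x2AEF8
Completed: cp=U+2AEF8 (starts at byte 13)
Byte[17]=61: 1-byte ASCII. cp=U+0061

Answer: 0 1 5 8 11 13 17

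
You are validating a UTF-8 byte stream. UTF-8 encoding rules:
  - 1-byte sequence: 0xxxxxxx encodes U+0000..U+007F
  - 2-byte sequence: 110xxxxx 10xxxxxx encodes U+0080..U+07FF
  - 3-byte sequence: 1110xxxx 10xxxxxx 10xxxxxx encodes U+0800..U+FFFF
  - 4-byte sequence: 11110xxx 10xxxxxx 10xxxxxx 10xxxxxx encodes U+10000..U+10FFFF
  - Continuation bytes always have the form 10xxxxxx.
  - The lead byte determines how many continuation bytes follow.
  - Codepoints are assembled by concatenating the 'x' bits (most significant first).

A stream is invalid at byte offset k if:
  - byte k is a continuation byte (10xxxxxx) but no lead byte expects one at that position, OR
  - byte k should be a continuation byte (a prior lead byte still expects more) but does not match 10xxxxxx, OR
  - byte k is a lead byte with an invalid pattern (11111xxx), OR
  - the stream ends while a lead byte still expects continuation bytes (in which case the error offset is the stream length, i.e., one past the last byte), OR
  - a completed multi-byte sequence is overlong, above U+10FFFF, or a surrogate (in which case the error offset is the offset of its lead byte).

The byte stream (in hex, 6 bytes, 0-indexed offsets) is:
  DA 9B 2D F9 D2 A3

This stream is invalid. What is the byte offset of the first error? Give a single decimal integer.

Byte[0]=DA: 2-byte lead, need 1 cont bytes. acc=0x1A
Byte[1]=9B: continuation. acc=(acc<<6)|0x1B=0x69B
Completed: cp=U+069B (starts at byte 0)
Byte[2]=2D: 1-byte ASCII. cp=U+002D
Byte[3]=F9: INVALID lead byte (not 0xxx/110x/1110/11110)

Answer: 3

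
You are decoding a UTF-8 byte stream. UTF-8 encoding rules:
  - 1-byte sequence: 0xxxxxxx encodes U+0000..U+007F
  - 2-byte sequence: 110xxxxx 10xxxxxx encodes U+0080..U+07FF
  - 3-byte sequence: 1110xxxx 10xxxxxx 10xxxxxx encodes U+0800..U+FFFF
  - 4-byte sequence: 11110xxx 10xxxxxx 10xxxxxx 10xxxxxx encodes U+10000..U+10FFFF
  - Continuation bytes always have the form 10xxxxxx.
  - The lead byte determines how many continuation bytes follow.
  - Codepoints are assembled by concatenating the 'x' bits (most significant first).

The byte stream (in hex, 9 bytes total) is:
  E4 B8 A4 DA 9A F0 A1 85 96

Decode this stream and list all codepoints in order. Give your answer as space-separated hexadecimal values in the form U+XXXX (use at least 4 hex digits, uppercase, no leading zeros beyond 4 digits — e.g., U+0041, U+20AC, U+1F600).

Byte[0]=E4: 3-byte lead, need 2 cont bytes. acc=0x4
Byte[1]=B8: continuation. acc=(acc<<6)|0x38=0x138
Byte[2]=A4: continuation. acc=(acc<<6)|0x24=0x4E24
Completed: cp=U+4E24 (starts at byte 0)
Byte[3]=DA: 2-byte lead, need 1 cont bytes. acc=0x1A
Byte[4]=9A: continuation. acc=(acc<<6)|0x1A=0x69A
Completed: cp=U+069A (starts at byte 3)
Byte[5]=F0: 4-byte lead, need 3 cont bytes. acc=0x0
Byte[6]=A1: continuation. acc=(acc<<6)|0x21=0x21
Byte[7]=85: continuation. acc=(acc<<6)|0x05=0x845
Byte[8]=96: continuation. acc=(acc<<6)|0x16=0x21156
Completed: cp=U+21156 (starts at byte 5)

Answer: U+4E24 U+069A U+21156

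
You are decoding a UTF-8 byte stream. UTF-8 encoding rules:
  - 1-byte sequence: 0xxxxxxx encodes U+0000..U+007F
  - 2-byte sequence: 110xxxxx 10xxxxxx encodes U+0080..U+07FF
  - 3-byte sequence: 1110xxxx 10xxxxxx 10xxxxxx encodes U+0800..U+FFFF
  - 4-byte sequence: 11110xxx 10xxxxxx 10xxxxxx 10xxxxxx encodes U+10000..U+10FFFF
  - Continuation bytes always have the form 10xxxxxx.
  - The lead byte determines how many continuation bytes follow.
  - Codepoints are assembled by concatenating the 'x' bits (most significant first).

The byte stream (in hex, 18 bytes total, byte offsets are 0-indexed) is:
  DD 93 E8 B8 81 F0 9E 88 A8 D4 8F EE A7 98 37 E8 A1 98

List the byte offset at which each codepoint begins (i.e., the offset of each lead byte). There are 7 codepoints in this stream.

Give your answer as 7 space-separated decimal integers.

Byte[0]=DD: 2-byte lead, need 1 cont bytes. acc=0x1D
Byte[1]=93: continuation. acc=(acc<<6)|0x13=0x753
Completed: cp=U+0753 (starts at byte 0)
Byte[2]=E8: 3-byte lead, need 2 cont bytes. acc=0x8
Byte[3]=B8: continuation. acc=(acc<<6)|0x38=0x238
Byte[4]=81: continuation. acc=(acc<<6)|0x01=0x8E01
Completed: cp=U+8E01 (starts at byte 2)
Byte[5]=F0: 4-byte lead, need 3 cont bytes. acc=0x0
Byte[6]=9E: continuation. acc=(acc<<6)|0x1E=0x1E
Byte[7]=88: continuation. acc=(acc<<6)|0x08=0x788
Byte[8]=A8: continuation. acc=(acc<<6)|0x28=0x1E228
Completed: cp=U+1E228 (starts at byte 5)
Byte[9]=D4: 2-byte lead, need 1 cont bytes. acc=0x14
Byte[10]=8F: continuation. acc=(acc<<6)|0x0F=0x50F
Completed: cp=U+050F (starts at byte 9)
Byte[11]=EE: 3-byte lead, need 2 cont bytes. acc=0xE
Byte[12]=A7: continuation. acc=(acc<<6)|0x27=0x3A7
Byte[13]=98: continuation. acc=(acc<<6)|0x18=0xE9D8
Completed: cp=U+E9D8 (starts at byte 11)
Byte[14]=37: 1-byte ASCII. cp=U+0037
Byte[15]=E8: 3-byte lead, need 2 cont bytes. acc=0x8
Byte[16]=A1: continuation. acc=(acc<<6)|0x21=0x221
Byte[17]=98: continuation. acc=(acc<<6)|0x18=0x8858
Completed: cp=U+8858 (starts at byte 15)

Answer: 0 2 5 9 11 14 15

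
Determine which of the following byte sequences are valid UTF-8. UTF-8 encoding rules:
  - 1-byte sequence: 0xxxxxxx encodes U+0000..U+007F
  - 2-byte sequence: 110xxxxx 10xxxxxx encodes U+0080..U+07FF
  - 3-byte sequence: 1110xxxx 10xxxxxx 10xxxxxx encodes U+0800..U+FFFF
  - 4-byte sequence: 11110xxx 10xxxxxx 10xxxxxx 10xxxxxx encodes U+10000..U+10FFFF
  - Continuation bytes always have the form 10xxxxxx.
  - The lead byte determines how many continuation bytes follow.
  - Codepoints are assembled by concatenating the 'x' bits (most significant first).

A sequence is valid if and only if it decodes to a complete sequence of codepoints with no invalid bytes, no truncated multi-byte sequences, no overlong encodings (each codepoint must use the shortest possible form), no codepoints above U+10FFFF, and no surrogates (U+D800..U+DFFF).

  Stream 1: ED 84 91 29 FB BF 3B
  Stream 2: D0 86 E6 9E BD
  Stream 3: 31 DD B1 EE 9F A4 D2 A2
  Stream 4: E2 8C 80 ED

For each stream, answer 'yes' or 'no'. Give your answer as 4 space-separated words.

Answer: no yes yes no

Derivation:
Stream 1: error at byte offset 4. INVALID
Stream 2: decodes cleanly. VALID
Stream 3: decodes cleanly. VALID
Stream 4: error at byte offset 4. INVALID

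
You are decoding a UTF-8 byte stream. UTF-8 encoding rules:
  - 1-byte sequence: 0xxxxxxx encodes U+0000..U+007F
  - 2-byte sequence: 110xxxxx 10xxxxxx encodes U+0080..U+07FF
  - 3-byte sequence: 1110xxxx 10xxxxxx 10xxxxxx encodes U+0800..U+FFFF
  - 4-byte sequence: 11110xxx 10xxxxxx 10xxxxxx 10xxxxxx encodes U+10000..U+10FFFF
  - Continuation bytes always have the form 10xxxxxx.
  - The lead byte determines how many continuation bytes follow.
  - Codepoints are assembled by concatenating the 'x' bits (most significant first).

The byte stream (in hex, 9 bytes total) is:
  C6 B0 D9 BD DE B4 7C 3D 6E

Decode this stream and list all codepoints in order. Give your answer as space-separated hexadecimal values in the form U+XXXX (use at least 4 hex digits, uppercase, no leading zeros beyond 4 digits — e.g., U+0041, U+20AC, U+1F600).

Byte[0]=C6: 2-byte lead, need 1 cont bytes. acc=0x6
Byte[1]=B0: continuation. acc=(acc<<6)|0x30=0x1B0
Completed: cp=U+01B0 (starts at byte 0)
Byte[2]=D9: 2-byte lead, need 1 cont bytes. acc=0x19
Byte[3]=BD: continuation. acc=(acc<<6)|0x3D=0x67D
Completed: cp=U+067D (starts at byte 2)
Byte[4]=DE: 2-byte lead, need 1 cont bytes. acc=0x1E
Byte[5]=B4: continuation. acc=(acc<<6)|0x34=0x7B4
Completed: cp=U+07B4 (starts at byte 4)
Byte[6]=7C: 1-byte ASCII. cp=U+007C
Byte[7]=3D: 1-byte ASCII. cp=U+003D
Byte[8]=6E: 1-byte ASCII. cp=U+006E

Answer: U+01B0 U+067D U+07B4 U+007C U+003D U+006E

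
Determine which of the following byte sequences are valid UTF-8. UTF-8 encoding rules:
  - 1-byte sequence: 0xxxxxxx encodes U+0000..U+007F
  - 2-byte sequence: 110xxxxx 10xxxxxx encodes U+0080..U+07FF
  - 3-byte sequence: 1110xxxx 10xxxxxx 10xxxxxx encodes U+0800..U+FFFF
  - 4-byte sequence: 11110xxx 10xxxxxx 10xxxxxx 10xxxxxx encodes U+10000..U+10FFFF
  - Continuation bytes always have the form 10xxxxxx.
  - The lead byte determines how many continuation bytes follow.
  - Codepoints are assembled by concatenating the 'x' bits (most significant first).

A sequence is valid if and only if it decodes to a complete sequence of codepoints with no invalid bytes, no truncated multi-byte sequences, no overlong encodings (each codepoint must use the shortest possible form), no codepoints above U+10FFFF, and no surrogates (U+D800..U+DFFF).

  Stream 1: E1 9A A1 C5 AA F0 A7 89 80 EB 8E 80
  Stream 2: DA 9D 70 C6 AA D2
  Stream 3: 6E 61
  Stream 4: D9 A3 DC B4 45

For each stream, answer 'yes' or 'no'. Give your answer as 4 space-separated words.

Answer: yes no yes yes

Derivation:
Stream 1: decodes cleanly. VALID
Stream 2: error at byte offset 6. INVALID
Stream 3: decodes cleanly. VALID
Stream 4: decodes cleanly. VALID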